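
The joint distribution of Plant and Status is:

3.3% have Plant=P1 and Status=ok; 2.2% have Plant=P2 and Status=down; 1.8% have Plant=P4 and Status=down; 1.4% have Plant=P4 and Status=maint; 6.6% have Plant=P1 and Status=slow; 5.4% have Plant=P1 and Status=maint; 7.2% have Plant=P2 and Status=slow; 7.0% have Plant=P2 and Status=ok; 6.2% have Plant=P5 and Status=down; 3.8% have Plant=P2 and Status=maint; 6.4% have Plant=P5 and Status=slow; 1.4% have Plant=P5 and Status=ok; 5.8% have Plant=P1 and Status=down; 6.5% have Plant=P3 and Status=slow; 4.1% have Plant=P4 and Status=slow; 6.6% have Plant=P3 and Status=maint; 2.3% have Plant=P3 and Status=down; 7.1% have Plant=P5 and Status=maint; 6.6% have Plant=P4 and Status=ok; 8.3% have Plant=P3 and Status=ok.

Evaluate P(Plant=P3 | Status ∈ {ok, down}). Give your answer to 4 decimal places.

P(Status=ok) = 0.033 + 0.070 + 0.083 + 0.066 + 0.014 = 0.266.
P(Status=down) = 0.058 + 0.022 + 0.023 + 0.018 + 0.062 = 0.183.
P(Status ∈ {ok, down}) = 0.266 + 0.183 = 0.449; P(Plant=P3, Status ∈ {ok, down}) = 0.083 + 0.023 = 0.106.
P(Plant=P3 | Status ∈ {ok, down}) = 0.106/0.449 = 0.2361.

0.2361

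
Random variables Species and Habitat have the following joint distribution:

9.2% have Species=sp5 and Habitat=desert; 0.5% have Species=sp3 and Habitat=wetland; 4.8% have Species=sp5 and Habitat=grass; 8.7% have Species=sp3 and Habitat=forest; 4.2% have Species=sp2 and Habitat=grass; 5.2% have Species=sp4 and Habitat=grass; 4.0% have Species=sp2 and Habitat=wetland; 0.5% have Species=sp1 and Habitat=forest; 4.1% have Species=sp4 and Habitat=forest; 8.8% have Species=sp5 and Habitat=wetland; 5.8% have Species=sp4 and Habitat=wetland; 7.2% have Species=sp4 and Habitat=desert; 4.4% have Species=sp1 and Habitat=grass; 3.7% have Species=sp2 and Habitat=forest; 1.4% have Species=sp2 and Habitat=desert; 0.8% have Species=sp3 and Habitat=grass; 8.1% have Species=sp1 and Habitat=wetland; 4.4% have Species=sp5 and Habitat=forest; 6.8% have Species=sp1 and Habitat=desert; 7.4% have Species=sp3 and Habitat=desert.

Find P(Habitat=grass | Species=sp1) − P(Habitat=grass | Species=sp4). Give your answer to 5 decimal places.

-0.01096

P(Species=sp1) = 0.005 + 0.044 + 0.081 + 0.068 = 0.198; P(Habitat=grass | Species=sp1) = 0.044/0.198 = 0.222222.
P(Species=sp4) = 0.041 + 0.052 + 0.058 + 0.072 = 0.223; P(Habitat=grass | Species=sp4) = 0.052/0.223 = 0.233184.
Difference = -0.01096.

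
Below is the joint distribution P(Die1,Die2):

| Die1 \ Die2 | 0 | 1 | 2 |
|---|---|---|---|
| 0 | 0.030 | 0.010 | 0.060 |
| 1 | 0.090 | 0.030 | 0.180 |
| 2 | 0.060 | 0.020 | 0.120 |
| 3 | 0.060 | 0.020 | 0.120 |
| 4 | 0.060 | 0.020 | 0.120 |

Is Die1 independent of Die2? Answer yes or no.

yes

Every cell satisfies P(Die1,Die2) = P(Die1)·P(Die2). For instance P(Die1=3) = 0.200, P(Die2=2) = 0.600, and 0.200×0.600 = 0.120 matches the joint entry. So Die1 and Die2 are independent.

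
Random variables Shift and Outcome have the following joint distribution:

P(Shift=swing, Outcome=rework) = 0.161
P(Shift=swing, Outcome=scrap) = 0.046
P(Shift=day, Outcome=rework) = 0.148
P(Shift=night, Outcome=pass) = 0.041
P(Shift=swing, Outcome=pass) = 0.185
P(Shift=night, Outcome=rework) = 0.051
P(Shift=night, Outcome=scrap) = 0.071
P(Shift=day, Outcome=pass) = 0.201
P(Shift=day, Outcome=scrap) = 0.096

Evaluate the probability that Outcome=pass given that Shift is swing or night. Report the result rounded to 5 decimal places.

0.40721

P(Shift=swing) = 0.185 + 0.161 + 0.046 = 0.392.
P(Shift=night) = 0.041 + 0.051 + 0.071 = 0.163.
P(Shift ∈ {swing, night}) = 0.392 + 0.163 = 0.555; P(Outcome=pass, Shift ∈ {swing, night}) = 0.185 + 0.041 = 0.226.
P(Outcome=pass | Shift ∈ {swing, night}) = 0.226/0.555 = 0.40721.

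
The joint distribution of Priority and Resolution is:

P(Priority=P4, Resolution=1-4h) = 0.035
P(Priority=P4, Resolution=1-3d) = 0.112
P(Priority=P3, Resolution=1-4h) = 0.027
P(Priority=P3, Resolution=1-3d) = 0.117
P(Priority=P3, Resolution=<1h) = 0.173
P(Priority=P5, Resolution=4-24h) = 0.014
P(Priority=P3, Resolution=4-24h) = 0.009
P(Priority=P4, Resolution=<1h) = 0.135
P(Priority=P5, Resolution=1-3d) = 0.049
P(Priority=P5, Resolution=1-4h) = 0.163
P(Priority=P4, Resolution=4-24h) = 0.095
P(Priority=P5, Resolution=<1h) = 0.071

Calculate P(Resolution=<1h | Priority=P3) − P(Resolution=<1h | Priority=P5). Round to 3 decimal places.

P(Priority=P3) = 0.173 + 0.027 + 0.009 + 0.117 = 0.326; P(Resolution=<1h | Priority=P3) = 0.173/0.326 = 0.5307.
P(Priority=P5) = 0.071 + 0.163 + 0.014 + 0.049 = 0.297; P(Resolution=<1h | Priority=P5) = 0.071/0.297 = 0.2391.
Difference = 0.292.

0.292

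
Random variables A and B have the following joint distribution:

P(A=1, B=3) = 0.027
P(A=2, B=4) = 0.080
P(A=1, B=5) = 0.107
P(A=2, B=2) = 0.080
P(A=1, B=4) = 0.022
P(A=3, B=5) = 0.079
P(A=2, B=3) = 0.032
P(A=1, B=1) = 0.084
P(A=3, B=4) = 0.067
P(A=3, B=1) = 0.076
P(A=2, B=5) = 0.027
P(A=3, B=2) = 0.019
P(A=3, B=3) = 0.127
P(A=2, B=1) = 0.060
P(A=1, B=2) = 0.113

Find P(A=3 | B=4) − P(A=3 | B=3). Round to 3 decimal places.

-0.286

P(B=4) = 0.022 + 0.080 + 0.067 = 0.169; P(A=3 | B=4) = 0.067/0.169 = 0.3964.
P(B=3) = 0.027 + 0.032 + 0.127 = 0.186; P(A=3 | B=3) = 0.127/0.186 = 0.6828.
Difference = -0.286.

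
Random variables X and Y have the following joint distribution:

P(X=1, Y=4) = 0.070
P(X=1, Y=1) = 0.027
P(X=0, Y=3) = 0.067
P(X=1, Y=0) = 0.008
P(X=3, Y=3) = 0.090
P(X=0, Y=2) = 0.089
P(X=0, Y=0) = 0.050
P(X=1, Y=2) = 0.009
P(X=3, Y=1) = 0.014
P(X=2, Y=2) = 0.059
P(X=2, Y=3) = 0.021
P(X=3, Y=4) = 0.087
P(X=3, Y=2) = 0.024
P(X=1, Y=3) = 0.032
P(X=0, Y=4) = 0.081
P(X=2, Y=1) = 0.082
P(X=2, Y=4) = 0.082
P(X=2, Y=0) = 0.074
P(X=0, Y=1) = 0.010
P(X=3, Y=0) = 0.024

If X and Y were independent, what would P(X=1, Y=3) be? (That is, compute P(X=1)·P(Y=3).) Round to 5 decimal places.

P(X=1) = 0.008 + 0.027 + 0.009 + 0.032 + 0.070 = 0.146.
P(Y=3) = 0.067 + 0.032 + 0.021 + 0.090 = 0.210.
Product: 0.146 × 0.210 = 0.03066.

0.03066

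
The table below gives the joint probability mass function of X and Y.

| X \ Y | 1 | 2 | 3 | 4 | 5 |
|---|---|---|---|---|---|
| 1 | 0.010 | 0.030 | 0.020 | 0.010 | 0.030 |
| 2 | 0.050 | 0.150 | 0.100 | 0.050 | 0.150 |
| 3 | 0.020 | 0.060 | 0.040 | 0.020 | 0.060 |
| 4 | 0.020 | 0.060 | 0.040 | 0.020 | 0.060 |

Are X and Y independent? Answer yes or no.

yes

Every cell satisfies P(X,Y) = P(X)·P(Y). For instance P(X=1) = 0.100, P(Y=4) = 0.100, and 0.100×0.100 = 0.010 matches the joint entry. So X and Y are independent.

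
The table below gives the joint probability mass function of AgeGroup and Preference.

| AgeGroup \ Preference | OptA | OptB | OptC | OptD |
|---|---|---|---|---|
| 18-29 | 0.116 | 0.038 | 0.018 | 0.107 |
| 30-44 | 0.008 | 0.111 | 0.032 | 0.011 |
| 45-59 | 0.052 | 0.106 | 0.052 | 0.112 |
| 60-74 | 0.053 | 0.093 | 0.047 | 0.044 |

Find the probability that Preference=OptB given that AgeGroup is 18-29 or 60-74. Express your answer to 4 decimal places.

0.2539

P(AgeGroup=18-29) = 0.116 + 0.038 + 0.018 + 0.107 = 0.279.
P(AgeGroup=60-74) = 0.053 + 0.093 + 0.047 + 0.044 = 0.237.
P(AgeGroup ∈ {18-29, 60-74}) = 0.279 + 0.237 = 0.516; P(Preference=OptB, AgeGroup ∈ {18-29, 60-74}) = 0.038 + 0.093 = 0.131.
P(Preference=OptB | AgeGroup ∈ {18-29, 60-74}) = 0.131/0.516 = 0.2539.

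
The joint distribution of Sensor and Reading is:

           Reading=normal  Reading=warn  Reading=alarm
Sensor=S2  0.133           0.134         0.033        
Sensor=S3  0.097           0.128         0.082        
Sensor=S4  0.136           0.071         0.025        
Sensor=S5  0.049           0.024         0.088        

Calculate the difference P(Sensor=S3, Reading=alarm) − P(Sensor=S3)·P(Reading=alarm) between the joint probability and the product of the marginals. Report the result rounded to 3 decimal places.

0.012

P(Sensor=S3) = 0.097 + 0.128 + 0.082 = 0.307.
P(Reading=alarm) = 0.033 + 0.082 + 0.025 + 0.088 = 0.228.
P(Sensor=S3, Reading=alarm) − P(Sensor=S3)P(Reading=alarm) = 0.082 − 0.307×0.228 = 0.012.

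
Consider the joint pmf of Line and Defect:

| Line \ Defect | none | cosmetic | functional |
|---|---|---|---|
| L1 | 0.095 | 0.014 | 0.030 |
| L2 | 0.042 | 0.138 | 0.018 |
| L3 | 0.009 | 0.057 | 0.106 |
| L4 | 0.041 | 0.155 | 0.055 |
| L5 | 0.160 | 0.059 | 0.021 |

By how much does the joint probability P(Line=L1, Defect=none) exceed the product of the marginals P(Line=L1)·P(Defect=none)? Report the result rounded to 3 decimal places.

P(Line=L1) = 0.095 + 0.014 + 0.030 = 0.139.
P(Defect=none) = 0.095 + 0.042 + 0.009 + 0.041 + 0.160 = 0.347.
P(Line=L1, Defect=none) − P(Line=L1)P(Defect=none) = 0.095 − 0.139×0.347 = 0.047.

0.047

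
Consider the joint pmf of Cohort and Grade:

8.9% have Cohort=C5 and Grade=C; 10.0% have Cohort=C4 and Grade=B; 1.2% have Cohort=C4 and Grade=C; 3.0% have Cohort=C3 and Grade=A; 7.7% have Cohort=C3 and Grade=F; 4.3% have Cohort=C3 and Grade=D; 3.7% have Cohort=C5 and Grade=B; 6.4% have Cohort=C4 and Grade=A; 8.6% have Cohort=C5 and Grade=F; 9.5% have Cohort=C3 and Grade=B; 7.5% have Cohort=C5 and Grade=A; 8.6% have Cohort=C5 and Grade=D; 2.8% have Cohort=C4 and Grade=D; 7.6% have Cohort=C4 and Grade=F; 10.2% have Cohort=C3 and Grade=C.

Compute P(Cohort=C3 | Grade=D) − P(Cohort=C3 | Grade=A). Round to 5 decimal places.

P(Grade=D) = 0.043 + 0.028 + 0.086 = 0.157; P(Cohort=C3 | Grade=D) = 0.043/0.157 = 0.273885.
P(Grade=A) = 0.030 + 0.064 + 0.075 = 0.169; P(Cohort=C3 | Grade=A) = 0.030/0.169 = 0.177515.
Difference = 0.09637.

0.09637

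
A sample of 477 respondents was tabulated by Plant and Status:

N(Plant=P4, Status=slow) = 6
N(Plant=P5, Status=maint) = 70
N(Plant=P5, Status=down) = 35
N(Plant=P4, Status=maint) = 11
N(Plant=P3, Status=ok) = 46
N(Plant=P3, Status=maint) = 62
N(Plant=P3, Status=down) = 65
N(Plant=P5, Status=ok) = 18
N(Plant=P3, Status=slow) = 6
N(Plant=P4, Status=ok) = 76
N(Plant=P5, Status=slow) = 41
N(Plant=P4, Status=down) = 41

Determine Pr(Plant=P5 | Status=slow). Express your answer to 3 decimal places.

Total with Status=slow: 6 + 6 + 41 = 53.
P(Plant=P5 | Status=slow) = 41/53 = 0.774.

0.774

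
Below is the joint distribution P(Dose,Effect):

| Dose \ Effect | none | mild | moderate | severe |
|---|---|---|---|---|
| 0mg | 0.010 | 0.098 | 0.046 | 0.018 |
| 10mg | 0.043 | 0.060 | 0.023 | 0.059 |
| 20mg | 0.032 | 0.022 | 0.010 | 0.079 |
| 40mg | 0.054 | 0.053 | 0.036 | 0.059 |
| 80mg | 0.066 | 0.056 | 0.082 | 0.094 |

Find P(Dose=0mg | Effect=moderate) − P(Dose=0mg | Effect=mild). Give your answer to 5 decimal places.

-0.10560

P(Effect=moderate) = 0.046 + 0.023 + 0.010 + 0.036 + 0.082 = 0.197; P(Dose=0mg | Effect=moderate) = 0.046/0.197 = 0.233503.
P(Effect=mild) = 0.098 + 0.060 + 0.022 + 0.053 + 0.056 = 0.289; P(Dose=0mg | Effect=mild) = 0.098/0.289 = 0.339100.
Difference = -0.10560.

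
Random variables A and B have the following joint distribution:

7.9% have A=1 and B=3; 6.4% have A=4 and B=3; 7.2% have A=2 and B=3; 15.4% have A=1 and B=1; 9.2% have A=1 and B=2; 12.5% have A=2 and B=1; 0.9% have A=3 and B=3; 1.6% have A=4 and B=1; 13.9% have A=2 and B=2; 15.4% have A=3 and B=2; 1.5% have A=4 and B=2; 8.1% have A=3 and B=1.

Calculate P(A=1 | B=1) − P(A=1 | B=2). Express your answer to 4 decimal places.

0.1796

P(B=1) = 0.154 + 0.125 + 0.081 + 0.016 = 0.376; P(A=1 | B=1) = 0.154/0.376 = 0.40957.
P(B=2) = 0.092 + 0.139 + 0.154 + 0.015 = 0.400; P(A=1 | B=2) = 0.092/0.400 = 0.23000.
Difference = 0.1796.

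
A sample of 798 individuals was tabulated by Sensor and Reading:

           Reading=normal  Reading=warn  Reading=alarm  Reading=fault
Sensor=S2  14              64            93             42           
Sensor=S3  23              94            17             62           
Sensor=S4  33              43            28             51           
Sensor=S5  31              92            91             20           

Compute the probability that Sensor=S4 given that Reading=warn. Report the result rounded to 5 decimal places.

0.14676

Total with Reading=warn: 64 + 94 + 43 + 92 = 293.
P(Sensor=S4 | Reading=warn) = 43/293 = 0.14676.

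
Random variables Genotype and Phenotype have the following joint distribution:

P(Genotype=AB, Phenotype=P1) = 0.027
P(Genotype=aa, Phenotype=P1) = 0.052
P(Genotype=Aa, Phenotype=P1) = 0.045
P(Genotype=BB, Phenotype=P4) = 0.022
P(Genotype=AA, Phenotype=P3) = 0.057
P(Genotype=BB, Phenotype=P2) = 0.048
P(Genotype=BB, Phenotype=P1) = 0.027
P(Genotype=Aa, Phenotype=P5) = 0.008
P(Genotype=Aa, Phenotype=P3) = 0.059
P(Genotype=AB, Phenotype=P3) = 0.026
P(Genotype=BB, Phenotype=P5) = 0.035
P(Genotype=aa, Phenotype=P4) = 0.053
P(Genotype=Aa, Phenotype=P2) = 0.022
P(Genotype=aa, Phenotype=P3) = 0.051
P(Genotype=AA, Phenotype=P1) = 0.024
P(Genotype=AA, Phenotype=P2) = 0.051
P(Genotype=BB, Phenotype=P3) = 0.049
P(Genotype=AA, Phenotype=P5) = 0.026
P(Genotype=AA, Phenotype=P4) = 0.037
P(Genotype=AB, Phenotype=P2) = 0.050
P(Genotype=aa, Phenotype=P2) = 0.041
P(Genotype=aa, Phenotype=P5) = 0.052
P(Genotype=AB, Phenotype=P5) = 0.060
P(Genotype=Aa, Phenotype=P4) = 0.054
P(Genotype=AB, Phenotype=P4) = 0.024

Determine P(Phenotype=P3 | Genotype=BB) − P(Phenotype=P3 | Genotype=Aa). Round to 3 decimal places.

P(Genotype=BB) = 0.027 + 0.048 + 0.049 + 0.022 + 0.035 = 0.181; P(Phenotype=P3 | Genotype=BB) = 0.049/0.181 = 0.2707.
P(Genotype=Aa) = 0.045 + 0.022 + 0.059 + 0.054 + 0.008 = 0.188; P(Phenotype=P3 | Genotype=Aa) = 0.059/0.188 = 0.3138.
Difference = -0.043.

-0.043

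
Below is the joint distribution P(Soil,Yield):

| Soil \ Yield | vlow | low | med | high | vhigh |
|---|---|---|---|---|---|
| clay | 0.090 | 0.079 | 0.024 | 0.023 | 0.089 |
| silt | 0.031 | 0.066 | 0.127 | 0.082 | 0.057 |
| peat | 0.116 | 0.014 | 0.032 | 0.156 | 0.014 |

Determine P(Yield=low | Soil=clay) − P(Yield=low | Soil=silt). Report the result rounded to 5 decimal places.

P(Soil=clay) = 0.090 + 0.079 + 0.024 + 0.023 + 0.089 = 0.305; P(Yield=low | Soil=clay) = 0.079/0.305 = 0.259016.
P(Soil=silt) = 0.031 + 0.066 + 0.127 + 0.082 + 0.057 = 0.363; P(Yield=low | Soil=silt) = 0.066/0.363 = 0.181818.
Difference = 0.07720.

0.07720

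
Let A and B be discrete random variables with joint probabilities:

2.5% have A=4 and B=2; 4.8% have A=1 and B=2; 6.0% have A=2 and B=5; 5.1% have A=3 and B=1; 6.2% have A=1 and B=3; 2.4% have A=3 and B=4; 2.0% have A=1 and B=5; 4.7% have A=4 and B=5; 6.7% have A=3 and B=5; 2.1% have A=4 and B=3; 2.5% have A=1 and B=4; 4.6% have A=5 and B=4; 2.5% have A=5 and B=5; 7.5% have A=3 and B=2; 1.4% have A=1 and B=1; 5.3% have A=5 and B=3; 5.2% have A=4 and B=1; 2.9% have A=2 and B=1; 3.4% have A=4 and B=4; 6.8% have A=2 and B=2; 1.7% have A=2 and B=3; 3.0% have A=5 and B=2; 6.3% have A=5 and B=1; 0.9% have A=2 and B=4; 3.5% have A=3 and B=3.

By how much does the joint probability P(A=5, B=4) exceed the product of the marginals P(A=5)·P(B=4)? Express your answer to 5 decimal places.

P(A=5) = 0.063 + 0.030 + 0.053 + 0.046 + 0.025 = 0.217.
P(B=4) = 0.025 + 0.009 + 0.024 + 0.034 + 0.046 = 0.138.
P(A=5, B=4) − P(A=5)P(B=4) = 0.046 − 0.217×0.138 = 0.01605.

0.01605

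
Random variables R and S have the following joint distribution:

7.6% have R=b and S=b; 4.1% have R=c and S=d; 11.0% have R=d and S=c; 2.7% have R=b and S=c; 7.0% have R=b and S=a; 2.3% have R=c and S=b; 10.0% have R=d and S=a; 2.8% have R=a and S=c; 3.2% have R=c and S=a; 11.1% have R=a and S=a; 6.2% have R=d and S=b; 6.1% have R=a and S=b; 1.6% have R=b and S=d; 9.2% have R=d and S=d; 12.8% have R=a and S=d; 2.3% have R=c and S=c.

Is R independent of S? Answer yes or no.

no

P(R=d) = 0.364 and P(S=c) = 0.188, so their product is 0.06843, but P(R=d, S=c) = 0.110. Since these differ, R and S are not independent.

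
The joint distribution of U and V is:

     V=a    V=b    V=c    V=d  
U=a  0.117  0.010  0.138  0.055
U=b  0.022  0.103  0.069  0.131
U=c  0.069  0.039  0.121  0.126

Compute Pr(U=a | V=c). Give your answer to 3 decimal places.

0.421

P(V=c) = 0.138 + 0.069 + 0.121 = 0.328.
P(U=a | V=c) = 0.138/0.328 = 0.421.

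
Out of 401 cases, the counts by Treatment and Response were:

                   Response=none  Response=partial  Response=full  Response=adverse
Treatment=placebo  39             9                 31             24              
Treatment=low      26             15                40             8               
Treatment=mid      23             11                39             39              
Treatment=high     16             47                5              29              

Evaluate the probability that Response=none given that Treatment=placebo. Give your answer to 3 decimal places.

0.379

Total with Treatment=placebo: 39 + 9 + 31 + 24 = 103.
P(Response=none | Treatment=placebo) = 39/103 = 0.379.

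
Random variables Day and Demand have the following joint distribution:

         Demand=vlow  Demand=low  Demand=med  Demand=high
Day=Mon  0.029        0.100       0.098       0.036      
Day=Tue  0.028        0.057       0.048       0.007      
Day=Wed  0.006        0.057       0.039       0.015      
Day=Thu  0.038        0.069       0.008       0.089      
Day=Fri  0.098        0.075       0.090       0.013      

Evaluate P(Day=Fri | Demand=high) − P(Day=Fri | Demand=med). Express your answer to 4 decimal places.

P(Demand=high) = 0.036 + 0.007 + 0.015 + 0.089 + 0.013 = 0.160; P(Day=Fri | Demand=high) = 0.013/0.160 = 0.08125.
P(Demand=med) = 0.098 + 0.048 + 0.039 + 0.008 + 0.090 = 0.283; P(Day=Fri | Demand=med) = 0.090/0.283 = 0.31802.
Difference = -0.2368.

-0.2368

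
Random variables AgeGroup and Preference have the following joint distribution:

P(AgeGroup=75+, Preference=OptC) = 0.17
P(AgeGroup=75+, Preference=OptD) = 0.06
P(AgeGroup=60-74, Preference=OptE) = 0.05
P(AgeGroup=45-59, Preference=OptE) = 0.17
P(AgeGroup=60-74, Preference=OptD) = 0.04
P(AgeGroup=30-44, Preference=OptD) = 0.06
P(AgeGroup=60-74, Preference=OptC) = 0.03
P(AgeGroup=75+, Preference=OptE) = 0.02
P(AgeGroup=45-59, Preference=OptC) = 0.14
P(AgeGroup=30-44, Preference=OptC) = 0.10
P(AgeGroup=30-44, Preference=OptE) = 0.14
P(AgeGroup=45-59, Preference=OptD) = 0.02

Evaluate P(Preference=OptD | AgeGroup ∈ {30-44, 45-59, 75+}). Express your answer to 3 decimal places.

0.159

P(AgeGroup=30-44) = 0.10 + 0.06 + 0.14 = 0.30.
P(AgeGroup=45-59) = 0.14 + 0.02 + 0.17 = 0.33.
P(AgeGroup=75+) = 0.17 + 0.06 + 0.02 = 0.25.
P(AgeGroup ∈ {30-44, 45-59, 75+}) = 0.30 + 0.33 + 0.25 = 0.88; P(Preference=OptD, AgeGroup ∈ {30-44, 45-59, 75+}) = 0.06 + 0.02 + 0.06 = 0.14.
P(Preference=OptD | AgeGroup ∈ {30-44, 45-59, 75+}) = 0.14/0.88 = 0.159.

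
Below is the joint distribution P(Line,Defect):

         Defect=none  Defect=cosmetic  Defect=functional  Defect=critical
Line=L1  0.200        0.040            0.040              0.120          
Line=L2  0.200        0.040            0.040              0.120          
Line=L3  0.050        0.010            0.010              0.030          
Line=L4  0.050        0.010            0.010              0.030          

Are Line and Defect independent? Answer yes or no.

yes

Every cell satisfies P(Line,Defect) = P(Line)·P(Defect). For instance P(Line=L4) = 0.100, P(Defect=critical) = 0.300, and 0.100×0.300 = 0.030 matches the joint entry. So Line and Defect are independent.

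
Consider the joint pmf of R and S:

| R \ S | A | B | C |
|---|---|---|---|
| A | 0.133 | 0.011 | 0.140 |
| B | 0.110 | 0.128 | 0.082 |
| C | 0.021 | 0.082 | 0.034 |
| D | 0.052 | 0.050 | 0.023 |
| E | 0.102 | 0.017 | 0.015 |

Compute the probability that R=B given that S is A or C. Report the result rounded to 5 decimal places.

P(S=A) = 0.133 + 0.110 + 0.021 + 0.052 + 0.102 = 0.418.
P(S=C) = 0.140 + 0.082 + 0.034 + 0.023 + 0.015 = 0.294.
P(S ∈ {A, C}) = 0.418 + 0.294 = 0.712; P(R=B, S ∈ {A, C}) = 0.110 + 0.082 = 0.192.
P(R=B | S ∈ {A, C}) = 0.192/0.712 = 0.26966.

0.26966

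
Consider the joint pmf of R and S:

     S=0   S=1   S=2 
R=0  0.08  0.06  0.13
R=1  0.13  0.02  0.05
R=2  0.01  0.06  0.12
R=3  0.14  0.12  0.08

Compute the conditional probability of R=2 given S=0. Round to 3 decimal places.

0.028

P(S=0) = 0.08 + 0.13 + 0.01 + 0.14 = 0.36.
P(R=2 | S=0) = 0.01/0.36 = 0.028.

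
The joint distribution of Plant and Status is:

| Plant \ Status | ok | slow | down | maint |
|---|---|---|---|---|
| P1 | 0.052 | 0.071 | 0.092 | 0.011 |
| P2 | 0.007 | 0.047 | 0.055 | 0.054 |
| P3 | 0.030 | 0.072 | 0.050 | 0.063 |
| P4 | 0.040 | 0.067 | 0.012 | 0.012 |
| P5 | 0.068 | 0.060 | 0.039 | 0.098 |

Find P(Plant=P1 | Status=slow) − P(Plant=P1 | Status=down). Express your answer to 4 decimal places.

-0.1470

P(Status=slow) = 0.071 + 0.047 + 0.072 + 0.067 + 0.060 = 0.317; P(Plant=P1 | Status=slow) = 0.071/0.317 = 0.22397.
P(Status=down) = 0.092 + 0.055 + 0.050 + 0.012 + 0.039 = 0.248; P(Plant=P1 | Status=down) = 0.092/0.248 = 0.37097.
Difference = -0.1470.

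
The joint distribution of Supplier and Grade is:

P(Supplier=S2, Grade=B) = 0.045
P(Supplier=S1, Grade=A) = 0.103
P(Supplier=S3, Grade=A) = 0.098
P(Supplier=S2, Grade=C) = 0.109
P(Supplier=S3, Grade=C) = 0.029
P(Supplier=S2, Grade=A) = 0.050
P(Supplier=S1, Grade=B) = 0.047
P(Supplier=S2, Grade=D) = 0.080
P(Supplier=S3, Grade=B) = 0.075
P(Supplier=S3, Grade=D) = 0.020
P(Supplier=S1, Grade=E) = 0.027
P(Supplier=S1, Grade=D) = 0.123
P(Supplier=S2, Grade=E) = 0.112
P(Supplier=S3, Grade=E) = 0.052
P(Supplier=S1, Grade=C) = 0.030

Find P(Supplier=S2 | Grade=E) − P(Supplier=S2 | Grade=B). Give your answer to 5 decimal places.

0.31693

P(Grade=E) = 0.027 + 0.112 + 0.052 = 0.191; P(Supplier=S2 | Grade=E) = 0.112/0.191 = 0.586387.
P(Grade=B) = 0.047 + 0.045 + 0.075 = 0.167; P(Supplier=S2 | Grade=B) = 0.045/0.167 = 0.269461.
Difference = 0.31693.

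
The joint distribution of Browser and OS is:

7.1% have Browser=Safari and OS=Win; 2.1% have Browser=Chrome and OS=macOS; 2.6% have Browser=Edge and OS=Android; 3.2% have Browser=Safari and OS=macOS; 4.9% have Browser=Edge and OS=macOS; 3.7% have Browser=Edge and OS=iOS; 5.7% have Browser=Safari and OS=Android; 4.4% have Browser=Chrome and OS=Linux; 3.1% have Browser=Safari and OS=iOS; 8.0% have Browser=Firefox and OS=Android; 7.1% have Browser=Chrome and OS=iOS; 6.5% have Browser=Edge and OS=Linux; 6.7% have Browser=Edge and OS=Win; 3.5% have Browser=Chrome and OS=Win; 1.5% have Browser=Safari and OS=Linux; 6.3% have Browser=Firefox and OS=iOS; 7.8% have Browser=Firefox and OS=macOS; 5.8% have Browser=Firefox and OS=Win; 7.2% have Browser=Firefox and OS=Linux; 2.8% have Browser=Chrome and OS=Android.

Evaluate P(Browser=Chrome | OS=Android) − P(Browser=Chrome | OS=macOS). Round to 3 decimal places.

P(OS=Android) = 0.028 + 0.080 + 0.057 + 0.026 = 0.191; P(Browser=Chrome | OS=Android) = 0.028/0.191 = 0.1466.
P(OS=macOS) = 0.021 + 0.078 + 0.032 + 0.049 = 0.180; P(Browser=Chrome | OS=macOS) = 0.021/0.180 = 0.1167.
Difference = 0.030.

0.030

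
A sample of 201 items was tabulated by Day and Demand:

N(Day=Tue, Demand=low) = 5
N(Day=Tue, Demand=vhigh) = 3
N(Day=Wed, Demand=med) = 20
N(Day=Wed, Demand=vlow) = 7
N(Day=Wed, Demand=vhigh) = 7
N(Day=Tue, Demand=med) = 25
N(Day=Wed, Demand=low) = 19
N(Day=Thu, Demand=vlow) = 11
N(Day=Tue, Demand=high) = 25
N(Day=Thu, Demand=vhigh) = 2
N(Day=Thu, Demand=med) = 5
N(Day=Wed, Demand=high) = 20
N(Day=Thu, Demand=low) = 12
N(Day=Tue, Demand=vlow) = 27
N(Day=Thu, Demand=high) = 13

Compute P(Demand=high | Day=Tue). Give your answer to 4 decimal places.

0.2941

Total with Day=Tue: 27 + 5 + 25 + 25 + 3 = 85.
P(Demand=high | Day=Tue) = 25/85 = 0.2941.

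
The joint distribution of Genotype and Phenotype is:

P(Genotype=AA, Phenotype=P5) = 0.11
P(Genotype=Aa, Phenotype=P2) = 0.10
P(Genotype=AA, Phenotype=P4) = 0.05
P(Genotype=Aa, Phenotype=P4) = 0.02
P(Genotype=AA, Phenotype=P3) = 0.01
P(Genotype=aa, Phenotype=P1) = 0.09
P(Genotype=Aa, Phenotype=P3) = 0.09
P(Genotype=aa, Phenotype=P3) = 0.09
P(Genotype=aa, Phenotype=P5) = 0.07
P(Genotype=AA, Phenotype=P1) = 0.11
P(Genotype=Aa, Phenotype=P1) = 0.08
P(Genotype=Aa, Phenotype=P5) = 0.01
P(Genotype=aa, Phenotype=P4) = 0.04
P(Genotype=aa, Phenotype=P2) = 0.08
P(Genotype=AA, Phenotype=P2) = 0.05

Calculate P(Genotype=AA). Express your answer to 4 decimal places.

0.3300

P(Genotype=AA) = 0.11 + 0.05 + 0.01 + 0.05 + 0.11 = 0.33.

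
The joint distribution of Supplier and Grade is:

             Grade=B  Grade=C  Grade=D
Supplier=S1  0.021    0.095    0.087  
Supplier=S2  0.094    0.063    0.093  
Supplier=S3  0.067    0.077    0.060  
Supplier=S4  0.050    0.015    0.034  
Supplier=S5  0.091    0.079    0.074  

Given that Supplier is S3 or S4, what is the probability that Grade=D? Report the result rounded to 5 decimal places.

0.31023

P(Supplier=S3) = 0.067 + 0.077 + 0.060 = 0.204.
P(Supplier=S4) = 0.050 + 0.015 + 0.034 = 0.099.
P(Supplier ∈ {S3, S4}) = 0.204 + 0.099 = 0.303; P(Grade=D, Supplier ∈ {S3, S4}) = 0.060 + 0.034 = 0.094.
P(Grade=D | Supplier ∈ {S3, S4}) = 0.094/0.303 = 0.31023.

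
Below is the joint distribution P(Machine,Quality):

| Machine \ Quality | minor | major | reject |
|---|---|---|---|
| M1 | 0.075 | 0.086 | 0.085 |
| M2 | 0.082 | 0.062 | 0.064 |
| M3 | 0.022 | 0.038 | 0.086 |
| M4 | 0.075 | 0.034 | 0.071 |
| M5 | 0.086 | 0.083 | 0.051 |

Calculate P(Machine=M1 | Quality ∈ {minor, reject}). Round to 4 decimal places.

P(Quality=minor) = 0.075 + 0.082 + 0.022 + 0.075 + 0.086 = 0.340.
P(Quality=reject) = 0.085 + 0.064 + 0.086 + 0.071 + 0.051 = 0.357.
P(Quality ∈ {minor, reject}) = 0.340 + 0.357 = 0.697; P(Machine=M1, Quality ∈ {minor, reject}) = 0.075 + 0.085 = 0.160.
P(Machine=M1 | Quality ∈ {minor, reject}) = 0.160/0.697 = 0.2296.

0.2296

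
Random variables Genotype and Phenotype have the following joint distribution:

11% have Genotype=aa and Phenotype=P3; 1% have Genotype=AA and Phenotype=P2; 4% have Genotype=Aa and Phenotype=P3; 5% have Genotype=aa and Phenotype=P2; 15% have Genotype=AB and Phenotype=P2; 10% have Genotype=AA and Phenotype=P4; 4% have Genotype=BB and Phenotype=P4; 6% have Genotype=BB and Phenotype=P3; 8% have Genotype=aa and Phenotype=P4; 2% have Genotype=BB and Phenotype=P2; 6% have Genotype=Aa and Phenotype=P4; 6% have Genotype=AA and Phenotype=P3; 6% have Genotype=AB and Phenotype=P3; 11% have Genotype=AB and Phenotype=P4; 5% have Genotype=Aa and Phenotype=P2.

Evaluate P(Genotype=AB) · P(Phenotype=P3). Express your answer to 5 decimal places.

0.10560

P(Genotype=AB) = 0.15 + 0.06 + 0.11 = 0.32.
P(Phenotype=P3) = 0.06 + 0.04 + 0.11 + 0.06 + 0.06 = 0.33.
Product: 0.32 × 0.33 = 0.10560.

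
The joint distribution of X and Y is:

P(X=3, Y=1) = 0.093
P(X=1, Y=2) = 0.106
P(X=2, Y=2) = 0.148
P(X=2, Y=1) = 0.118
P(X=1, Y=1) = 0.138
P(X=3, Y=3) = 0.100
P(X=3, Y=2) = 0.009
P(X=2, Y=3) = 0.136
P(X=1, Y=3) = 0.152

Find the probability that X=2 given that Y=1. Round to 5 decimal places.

P(Y=1) = 0.138 + 0.118 + 0.093 = 0.349.
P(X=2 | Y=1) = 0.118/0.349 = 0.33811.

0.33811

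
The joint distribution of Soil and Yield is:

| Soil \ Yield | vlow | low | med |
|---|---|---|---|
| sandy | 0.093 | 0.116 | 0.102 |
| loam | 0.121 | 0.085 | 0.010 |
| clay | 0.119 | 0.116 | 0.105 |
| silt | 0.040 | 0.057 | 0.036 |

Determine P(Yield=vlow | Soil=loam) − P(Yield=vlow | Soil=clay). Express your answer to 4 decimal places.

P(Soil=loam) = 0.121 + 0.085 + 0.010 = 0.216; P(Yield=vlow | Soil=loam) = 0.121/0.216 = 0.56019.
P(Soil=clay) = 0.119 + 0.116 + 0.105 = 0.340; P(Yield=vlow | Soil=clay) = 0.119/0.340 = 0.35000.
Difference = 0.2102.

0.2102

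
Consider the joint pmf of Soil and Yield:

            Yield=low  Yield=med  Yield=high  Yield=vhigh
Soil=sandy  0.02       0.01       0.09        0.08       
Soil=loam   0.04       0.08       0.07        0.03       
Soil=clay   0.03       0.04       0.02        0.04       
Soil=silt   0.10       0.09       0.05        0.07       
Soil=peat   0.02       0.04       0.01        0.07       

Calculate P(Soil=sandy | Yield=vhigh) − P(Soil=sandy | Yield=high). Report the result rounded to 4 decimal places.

-0.0991

P(Yield=vhigh) = 0.08 + 0.03 + 0.04 + 0.07 + 0.07 = 0.29; P(Soil=sandy | Yield=vhigh) = 0.08/0.29 = 0.27586.
P(Yield=high) = 0.09 + 0.07 + 0.02 + 0.05 + 0.01 = 0.24; P(Soil=sandy | Yield=high) = 0.09/0.24 = 0.37500.
Difference = -0.0991.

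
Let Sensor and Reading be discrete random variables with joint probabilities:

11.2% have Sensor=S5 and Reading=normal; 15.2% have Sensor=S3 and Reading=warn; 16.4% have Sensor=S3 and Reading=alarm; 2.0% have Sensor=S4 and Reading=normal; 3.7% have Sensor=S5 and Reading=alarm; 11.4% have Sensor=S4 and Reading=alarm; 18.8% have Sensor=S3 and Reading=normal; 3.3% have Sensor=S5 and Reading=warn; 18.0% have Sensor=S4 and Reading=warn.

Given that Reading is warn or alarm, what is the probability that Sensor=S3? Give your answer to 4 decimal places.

P(Reading=warn) = 0.152 + 0.180 + 0.033 = 0.365.
P(Reading=alarm) = 0.164 + 0.114 + 0.037 = 0.315.
P(Reading ∈ {warn, alarm}) = 0.365 + 0.315 = 0.680; P(Sensor=S3, Reading ∈ {warn, alarm}) = 0.152 + 0.164 = 0.316.
P(Sensor=S3 | Reading ∈ {warn, alarm}) = 0.316/0.680 = 0.4647.

0.4647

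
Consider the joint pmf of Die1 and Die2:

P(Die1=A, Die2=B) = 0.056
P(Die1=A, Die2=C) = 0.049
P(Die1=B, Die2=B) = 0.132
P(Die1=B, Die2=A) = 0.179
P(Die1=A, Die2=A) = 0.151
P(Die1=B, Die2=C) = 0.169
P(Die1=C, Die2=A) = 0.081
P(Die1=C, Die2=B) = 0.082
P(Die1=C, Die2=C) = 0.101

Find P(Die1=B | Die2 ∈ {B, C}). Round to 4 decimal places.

0.5110

P(Die2=B) = 0.056 + 0.132 + 0.082 = 0.270.
P(Die2=C) = 0.049 + 0.169 + 0.101 = 0.319.
P(Die2 ∈ {B, C}) = 0.270 + 0.319 = 0.589; P(Die1=B, Die2 ∈ {B, C}) = 0.132 + 0.169 = 0.301.
P(Die1=B | Die2 ∈ {B, C}) = 0.301/0.589 = 0.5110.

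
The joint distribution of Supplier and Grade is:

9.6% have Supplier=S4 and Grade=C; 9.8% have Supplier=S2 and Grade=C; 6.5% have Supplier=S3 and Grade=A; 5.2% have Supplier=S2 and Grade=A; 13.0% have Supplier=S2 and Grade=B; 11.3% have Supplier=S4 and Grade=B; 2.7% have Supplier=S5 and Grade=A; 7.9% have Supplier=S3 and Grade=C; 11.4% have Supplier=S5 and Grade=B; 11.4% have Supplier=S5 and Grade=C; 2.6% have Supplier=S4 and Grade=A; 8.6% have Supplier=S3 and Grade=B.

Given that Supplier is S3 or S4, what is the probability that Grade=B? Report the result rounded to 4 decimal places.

0.4280

P(Supplier=S3) = 0.065 + 0.086 + 0.079 = 0.230.
P(Supplier=S4) = 0.026 + 0.113 + 0.096 = 0.235.
P(Supplier ∈ {S3, S4}) = 0.230 + 0.235 = 0.465; P(Grade=B, Supplier ∈ {S3, S4}) = 0.086 + 0.113 = 0.199.
P(Grade=B | Supplier ∈ {S3, S4}) = 0.199/0.465 = 0.4280.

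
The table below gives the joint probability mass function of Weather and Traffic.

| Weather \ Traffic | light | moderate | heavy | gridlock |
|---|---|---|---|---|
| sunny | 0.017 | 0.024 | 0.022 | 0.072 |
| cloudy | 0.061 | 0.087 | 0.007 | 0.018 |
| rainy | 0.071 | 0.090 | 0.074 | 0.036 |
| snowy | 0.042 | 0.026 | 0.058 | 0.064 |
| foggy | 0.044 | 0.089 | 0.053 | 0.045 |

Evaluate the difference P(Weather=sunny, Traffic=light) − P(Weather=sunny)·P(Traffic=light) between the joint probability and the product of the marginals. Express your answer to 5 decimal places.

P(Weather=sunny) = 0.017 + 0.024 + 0.022 + 0.072 = 0.135.
P(Traffic=light) = 0.017 + 0.061 + 0.071 + 0.042 + 0.044 = 0.235.
P(Weather=sunny, Traffic=light) − P(Weather=sunny)P(Traffic=light) = 0.017 − 0.135×0.235 = -0.01473.

-0.01473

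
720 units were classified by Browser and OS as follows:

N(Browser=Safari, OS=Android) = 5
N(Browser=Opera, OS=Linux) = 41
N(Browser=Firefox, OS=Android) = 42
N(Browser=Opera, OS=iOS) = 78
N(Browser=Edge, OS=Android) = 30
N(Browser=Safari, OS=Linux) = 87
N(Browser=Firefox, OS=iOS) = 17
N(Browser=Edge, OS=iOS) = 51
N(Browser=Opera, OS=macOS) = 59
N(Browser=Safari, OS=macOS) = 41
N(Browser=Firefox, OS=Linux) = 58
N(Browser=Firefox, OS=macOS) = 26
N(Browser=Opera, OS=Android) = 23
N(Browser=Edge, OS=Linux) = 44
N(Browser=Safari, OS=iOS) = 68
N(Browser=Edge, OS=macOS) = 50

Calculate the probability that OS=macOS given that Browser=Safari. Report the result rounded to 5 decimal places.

0.20398

Total with Browser=Safari: 41 + 87 + 68 + 5 = 201.
P(OS=macOS | Browser=Safari) = 41/201 = 0.20398.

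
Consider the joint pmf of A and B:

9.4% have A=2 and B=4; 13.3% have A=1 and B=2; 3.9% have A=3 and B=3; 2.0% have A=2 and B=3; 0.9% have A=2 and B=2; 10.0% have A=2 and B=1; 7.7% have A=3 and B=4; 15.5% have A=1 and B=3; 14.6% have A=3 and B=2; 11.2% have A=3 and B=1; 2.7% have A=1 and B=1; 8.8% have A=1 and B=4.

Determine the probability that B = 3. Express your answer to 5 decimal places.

P(B=3) = 0.155 + 0.020 + 0.039 = 0.214.

0.21400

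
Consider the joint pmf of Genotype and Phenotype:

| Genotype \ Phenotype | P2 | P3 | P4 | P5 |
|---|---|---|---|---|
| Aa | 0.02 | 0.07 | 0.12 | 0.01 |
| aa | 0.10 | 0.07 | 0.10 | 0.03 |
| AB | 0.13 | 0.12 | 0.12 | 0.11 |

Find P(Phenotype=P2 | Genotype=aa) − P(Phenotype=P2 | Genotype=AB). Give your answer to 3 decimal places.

0.063

P(Genotype=aa) = 0.10 + 0.07 + 0.10 + 0.03 = 0.30; P(Phenotype=P2 | Genotype=aa) = 0.10/0.30 = 0.3333.
P(Genotype=AB) = 0.13 + 0.12 + 0.12 + 0.11 = 0.48; P(Phenotype=P2 | Genotype=AB) = 0.13/0.48 = 0.2708.
Difference = 0.063.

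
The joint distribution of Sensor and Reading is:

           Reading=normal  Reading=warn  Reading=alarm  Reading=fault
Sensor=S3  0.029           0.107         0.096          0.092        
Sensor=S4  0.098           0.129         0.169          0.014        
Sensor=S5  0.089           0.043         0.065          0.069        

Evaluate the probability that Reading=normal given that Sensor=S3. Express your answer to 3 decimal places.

0.090

P(Sensor=S3) = 0.029 + 0.107 + 0.096 + 0.092 = 0.324.
P(Reading=normal | Sensor=S3) = 0.029/0.324 = 0.090.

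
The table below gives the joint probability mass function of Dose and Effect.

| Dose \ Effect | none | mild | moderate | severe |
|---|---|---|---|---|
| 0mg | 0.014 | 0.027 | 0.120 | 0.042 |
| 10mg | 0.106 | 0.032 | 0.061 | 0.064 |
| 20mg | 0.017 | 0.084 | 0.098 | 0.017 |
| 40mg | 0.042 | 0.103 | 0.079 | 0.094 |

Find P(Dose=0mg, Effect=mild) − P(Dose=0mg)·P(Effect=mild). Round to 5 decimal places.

P(Dose=0mg) = 0.014 + 0.027 + 0.120 + 0.042 = 0.203.
P(Effect=mild) = 0.027 + 0.032 + 0.084 + 0.103 = 0.246.
P(Dose=0mg, Effect=mild) − P(Dose=0mg)P(Effect=mild) = 0.027 − 0.203×0.246 = -0.02294.

-0.02294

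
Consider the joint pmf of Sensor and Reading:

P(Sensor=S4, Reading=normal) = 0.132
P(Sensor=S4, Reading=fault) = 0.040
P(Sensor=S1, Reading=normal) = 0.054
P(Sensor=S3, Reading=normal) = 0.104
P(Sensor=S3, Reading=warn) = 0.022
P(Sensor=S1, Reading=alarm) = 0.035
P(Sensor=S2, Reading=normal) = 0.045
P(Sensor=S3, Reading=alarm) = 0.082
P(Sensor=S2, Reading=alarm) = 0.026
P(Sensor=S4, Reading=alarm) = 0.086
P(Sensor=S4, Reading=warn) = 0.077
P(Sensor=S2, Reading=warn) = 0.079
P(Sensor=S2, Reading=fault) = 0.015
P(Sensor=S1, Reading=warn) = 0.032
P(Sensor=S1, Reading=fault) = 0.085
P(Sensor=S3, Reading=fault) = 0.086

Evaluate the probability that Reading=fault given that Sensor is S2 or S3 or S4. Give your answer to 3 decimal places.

0.178

P(Sensor=S2) = 0.045 + 0.079 + 0.026 + 0.015 = 0.165.
P(Sensor=S3) = 0.104 + 0.022 + 0.082 + 0.086 = 0.294.
P(Sensor=S4) = 0.132 + 0.077 + 0.086 + 0.040 = 0.335.
P(Sensor ∈ {S2, S3, S4}) = 0.165 + 0.294 + 0.335 = 0.794; P(Reading=fault, Sensor ∈ {S2, S3, S4}) = 0.015 + 0.086 + 0.040 = 0.141.
P(Reading=fault | Sensor ∈ {S2, S3, S4}) = 0.141/0.794 = 0.178.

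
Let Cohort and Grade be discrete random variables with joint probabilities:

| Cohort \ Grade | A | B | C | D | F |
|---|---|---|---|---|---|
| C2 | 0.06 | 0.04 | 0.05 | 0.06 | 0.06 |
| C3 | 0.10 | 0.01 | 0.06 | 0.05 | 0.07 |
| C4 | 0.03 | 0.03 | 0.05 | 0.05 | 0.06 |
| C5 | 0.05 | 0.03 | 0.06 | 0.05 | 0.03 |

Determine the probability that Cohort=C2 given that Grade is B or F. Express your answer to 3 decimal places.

0.303

P(Grade=B) = 0.04 + 0.01 + 0.03 + 0.03 = 0.11.
P(Grade=F) = 0.06 + 0.07 + 0.06 + 0.03 = 0.22.
P(Grade ∈ {B, F}) = 0.11 + 0.22 = 0.33; P(Cohort=C2, Grade ∈ {B, F}) = 0.04 + 0.06 = 0.10.
P(Cohort=C2 | Grade ∈ {B, F}) = 0.10/0.33 = 0.303.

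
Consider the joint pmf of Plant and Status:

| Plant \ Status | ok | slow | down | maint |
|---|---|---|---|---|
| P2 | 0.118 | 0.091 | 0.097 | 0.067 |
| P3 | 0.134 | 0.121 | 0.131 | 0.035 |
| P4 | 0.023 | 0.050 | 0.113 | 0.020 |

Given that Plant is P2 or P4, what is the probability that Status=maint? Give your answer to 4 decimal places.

0.1503

P(Plant=P2) = 0.118 + 0.091 + 0.097 + 0.067 = 0.373.
P(Plant=P4) = 0.023 + 0.050 + 0.113 + 0.020 = 0.206.
P(Plant ∈ {P2, P4}) = 0.373 + 0.206 = 0.579; P(Status=maint, Plant ∈ {P2, P4}) = 0.067 + 0.020 = 0.087.
P(Status=maint | Plant ∈ {P2, P4}) = 0.087/0.579 = 0.1503.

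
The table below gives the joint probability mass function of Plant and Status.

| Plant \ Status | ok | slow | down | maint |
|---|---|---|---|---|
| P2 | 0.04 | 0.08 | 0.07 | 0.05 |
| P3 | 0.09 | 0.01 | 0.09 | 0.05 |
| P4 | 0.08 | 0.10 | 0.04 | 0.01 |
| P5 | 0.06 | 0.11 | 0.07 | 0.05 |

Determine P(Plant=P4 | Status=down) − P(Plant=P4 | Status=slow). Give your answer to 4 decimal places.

-0.1852

P(Status=down) = 0.07 + 0.09 + 0.04 + 0.07 = 0.27; P(Plant=P4 | Status=down) = 0.04/0.27 = 0.14815.
P(Status=slow) = 0.08 + 0.01 + 0.10 + 0.11 = 0.30; P(Plant=P4 | Status=slow) = 0.10/0.30 = 0.33333.
Difference = -0.1852.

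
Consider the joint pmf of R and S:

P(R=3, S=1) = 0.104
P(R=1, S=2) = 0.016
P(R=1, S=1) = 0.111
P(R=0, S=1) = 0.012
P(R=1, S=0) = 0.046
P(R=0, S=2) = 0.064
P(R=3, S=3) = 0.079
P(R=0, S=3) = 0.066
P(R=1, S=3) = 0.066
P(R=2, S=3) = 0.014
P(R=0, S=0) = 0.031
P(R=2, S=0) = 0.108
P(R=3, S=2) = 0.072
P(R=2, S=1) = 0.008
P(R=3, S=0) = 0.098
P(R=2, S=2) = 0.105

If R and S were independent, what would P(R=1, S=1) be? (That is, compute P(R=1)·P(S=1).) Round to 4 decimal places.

P(R=1) = 0.046 + 0.111 + 0.016 + 0.066 = 0.239.
P(S=1) = 0.012 + 0.111 + 0.008 + 0.104 = 0.235.
Product: 0.239 × 0.235 = 0.0562.

0.0562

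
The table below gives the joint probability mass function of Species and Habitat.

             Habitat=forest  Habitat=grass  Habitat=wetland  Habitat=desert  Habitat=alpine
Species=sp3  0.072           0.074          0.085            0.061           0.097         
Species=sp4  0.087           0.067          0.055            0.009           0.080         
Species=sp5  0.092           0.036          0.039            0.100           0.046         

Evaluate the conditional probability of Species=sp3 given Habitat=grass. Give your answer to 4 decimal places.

P(Habitat=grass) = 0.074 + 0.067 + 0.036 = 0.177.
P(Species=sp3 | Habitat=grass) = 0.074/0.177 = 0.4181.

0.4181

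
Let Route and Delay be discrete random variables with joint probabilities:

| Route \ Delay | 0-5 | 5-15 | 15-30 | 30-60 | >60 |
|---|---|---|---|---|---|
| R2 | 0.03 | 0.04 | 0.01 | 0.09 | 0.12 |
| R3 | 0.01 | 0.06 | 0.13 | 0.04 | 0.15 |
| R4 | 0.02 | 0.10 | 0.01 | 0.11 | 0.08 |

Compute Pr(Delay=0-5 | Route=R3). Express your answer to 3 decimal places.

P(Route=R3) = 0.01 + 0.06 + 0.13 + 0.04 + 0.15 = 0.39.
P(Delay=0-5 | Route=R3) = 0.01/0.39 = 0.026.

0.026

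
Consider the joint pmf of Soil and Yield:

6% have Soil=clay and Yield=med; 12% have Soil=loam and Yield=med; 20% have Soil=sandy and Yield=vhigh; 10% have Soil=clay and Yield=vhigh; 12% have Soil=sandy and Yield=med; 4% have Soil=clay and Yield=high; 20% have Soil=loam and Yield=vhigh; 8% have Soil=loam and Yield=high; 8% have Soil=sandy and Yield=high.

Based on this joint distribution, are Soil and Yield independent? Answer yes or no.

yes

Every cell satisfies P(Soil,Yield) = P(Soil)·P(Yield). For instance P(Soil=sandy) = 0.40, P(Yield=high) = 0.20, and 0.40×0.20 = 0.08 matches the joint entry. So Soil and Yield are independent.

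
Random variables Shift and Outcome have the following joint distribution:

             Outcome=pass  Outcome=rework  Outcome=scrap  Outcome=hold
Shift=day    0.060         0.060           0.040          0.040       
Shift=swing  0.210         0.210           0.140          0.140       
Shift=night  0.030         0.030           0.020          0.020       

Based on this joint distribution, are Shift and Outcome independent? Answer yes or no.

yes

Every cell satisfies P(Shift,Outcome) = P(Shift)·P(Outcome). For instance P(Shift=day) = 0.200, P(Outcome=pass) = 0.300, and 0.200×0.300 = 0.060 matches the joint entry. So Shift and Outcome are independent.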